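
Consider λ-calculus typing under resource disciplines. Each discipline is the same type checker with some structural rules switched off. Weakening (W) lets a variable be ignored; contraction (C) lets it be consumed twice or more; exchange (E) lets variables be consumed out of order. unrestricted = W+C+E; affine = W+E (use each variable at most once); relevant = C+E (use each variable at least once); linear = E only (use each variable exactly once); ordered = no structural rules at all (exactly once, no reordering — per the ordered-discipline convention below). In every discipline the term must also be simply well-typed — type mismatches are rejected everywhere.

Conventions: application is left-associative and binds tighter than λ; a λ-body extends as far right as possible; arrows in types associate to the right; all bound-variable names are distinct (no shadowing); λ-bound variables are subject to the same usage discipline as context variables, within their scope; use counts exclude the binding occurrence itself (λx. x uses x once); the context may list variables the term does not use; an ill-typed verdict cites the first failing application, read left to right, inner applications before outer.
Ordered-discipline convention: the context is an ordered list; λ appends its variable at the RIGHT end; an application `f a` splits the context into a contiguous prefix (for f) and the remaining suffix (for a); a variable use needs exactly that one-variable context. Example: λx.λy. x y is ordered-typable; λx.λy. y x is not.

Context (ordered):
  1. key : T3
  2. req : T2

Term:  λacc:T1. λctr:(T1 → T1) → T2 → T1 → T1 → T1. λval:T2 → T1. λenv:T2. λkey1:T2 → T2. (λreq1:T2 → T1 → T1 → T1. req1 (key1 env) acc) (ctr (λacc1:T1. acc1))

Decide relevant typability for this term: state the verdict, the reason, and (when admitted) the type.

no — needs weakening: key, req, val unused
use counts: key: 0×, req: 0×, acc (bound): 1×, ctr (bound): 1×, val (bound): 0×, env (bound): 1×, key1 (bound): 1×, req1 (bound): 1×, acc1 (bound): 1×
left-to-right use order: req1, key1, env, acc, ctr, acc1
typing: ✓ — T1 → ((T1 → T1) → T2 → T1 → T1 → T1) → (T2 → T1) → T2 → (T2 → T2) → T1 → T1
per-discipline verdicts: ordered ✗, linear ✗, affine ✓, relevant ✗, unrestricted ✓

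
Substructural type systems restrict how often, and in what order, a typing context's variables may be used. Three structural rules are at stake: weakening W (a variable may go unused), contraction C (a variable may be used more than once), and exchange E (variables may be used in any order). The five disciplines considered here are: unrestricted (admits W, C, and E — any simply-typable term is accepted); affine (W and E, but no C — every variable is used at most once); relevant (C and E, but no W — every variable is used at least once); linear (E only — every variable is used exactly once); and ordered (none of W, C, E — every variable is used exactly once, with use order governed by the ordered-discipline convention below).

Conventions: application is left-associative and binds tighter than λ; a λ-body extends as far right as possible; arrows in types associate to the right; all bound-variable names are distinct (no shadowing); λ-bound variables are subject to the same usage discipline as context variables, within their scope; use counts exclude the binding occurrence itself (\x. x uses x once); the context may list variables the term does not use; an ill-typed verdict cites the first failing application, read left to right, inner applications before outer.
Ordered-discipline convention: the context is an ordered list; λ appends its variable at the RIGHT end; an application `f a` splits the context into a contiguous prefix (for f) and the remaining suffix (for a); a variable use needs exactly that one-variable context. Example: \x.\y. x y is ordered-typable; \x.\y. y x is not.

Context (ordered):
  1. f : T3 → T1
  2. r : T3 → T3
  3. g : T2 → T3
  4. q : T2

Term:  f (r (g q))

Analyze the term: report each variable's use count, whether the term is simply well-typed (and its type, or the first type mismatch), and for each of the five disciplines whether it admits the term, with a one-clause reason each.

usage: f=1, r=1, g=1, q=1
left-to-right use order: f, r, g, q
typing: ✓ — T1
ordered: ✓, f, r, g, q: once each, no exchange needed
linear: ✓, f, r, g, q: one use apiece
affine: ✓, no duplicate uses among f, r, g, q
relevant: ✓, f, r, g, q: all used, weakening unneeded
unrestricted: ✓, simply typable at T1; W, C, E all held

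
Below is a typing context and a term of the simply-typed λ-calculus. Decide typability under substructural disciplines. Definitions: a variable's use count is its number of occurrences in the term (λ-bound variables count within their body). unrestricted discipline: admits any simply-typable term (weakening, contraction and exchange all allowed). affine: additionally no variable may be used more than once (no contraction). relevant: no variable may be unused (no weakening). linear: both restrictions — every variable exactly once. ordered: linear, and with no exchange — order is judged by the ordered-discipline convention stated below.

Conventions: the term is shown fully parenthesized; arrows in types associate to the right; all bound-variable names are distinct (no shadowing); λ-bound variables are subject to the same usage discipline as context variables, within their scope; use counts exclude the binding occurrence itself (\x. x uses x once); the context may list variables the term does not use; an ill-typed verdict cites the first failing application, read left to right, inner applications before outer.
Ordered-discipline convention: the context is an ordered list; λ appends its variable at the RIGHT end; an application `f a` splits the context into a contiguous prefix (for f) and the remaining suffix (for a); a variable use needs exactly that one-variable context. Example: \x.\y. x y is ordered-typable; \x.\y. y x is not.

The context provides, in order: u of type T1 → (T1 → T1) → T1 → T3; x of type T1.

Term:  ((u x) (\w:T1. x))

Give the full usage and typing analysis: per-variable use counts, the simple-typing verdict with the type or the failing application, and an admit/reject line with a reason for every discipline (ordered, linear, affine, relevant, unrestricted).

use counts: u=1, x=2, w [bound]=0
use order (left to right): u, x, x
typing: well-typed at T1 → T3
ordered: ✗ — needs contraction — x ×2; w left unused
linear: ✗ — needs contraction — x ×2; w left unused
affine: ✗ — needs contraction — x ×2
relevant: ✗ — w left unused
unrestricted: ✓ — typability at T1 → T3 is all that's needed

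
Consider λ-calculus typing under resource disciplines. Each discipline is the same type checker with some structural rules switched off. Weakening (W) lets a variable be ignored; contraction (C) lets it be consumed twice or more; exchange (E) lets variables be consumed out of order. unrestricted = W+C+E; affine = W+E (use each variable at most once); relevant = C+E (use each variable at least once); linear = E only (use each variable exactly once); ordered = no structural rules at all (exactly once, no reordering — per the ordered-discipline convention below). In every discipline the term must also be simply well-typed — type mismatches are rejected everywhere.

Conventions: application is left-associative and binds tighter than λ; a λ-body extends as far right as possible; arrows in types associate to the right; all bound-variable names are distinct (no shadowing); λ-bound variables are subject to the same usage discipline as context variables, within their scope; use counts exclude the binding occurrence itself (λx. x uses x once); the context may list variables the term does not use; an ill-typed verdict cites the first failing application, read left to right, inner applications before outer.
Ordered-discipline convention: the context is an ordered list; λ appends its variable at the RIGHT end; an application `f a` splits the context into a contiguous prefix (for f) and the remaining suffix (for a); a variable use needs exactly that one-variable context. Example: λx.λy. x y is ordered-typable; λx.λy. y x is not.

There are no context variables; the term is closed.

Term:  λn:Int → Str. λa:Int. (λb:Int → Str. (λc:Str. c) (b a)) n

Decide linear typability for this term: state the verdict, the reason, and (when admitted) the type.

yes — n, a, b, c: one use apiece; term : (Int → Str) → Int → Str
counts: n (λ-bound)=1; a (λ-bound)=1; b (λ-bound)=1; c (λ-bound)=1
use order (left to right): c, b, a, n
typing: the term checks, with type (Int → Str) → Int → Str
across the five disciplines: ordered ✗, linear ✓, affine ✓, relevant ✓, unrestricted ✓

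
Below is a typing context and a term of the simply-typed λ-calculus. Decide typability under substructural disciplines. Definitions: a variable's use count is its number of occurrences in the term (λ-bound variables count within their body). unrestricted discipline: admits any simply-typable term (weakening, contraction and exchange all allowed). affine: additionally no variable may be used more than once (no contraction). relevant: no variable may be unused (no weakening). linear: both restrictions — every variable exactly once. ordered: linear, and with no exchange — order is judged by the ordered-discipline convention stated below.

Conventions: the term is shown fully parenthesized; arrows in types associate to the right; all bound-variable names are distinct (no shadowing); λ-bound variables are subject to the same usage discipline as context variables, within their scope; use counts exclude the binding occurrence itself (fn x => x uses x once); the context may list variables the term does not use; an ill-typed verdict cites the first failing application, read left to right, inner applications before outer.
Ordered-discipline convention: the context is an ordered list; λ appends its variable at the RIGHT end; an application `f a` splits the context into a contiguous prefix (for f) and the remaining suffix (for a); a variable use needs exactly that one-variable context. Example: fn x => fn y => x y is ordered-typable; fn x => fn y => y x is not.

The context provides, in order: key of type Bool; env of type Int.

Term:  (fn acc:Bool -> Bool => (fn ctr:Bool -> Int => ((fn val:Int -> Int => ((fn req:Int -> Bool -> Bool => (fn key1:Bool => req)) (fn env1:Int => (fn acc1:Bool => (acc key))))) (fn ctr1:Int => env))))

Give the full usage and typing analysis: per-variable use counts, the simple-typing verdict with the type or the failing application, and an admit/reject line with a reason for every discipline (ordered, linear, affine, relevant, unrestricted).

variable uses: key ×1; env ×1; acc (λ-bound) ×1; ctr (λ-bound) ×0; val (λ-bound) ×0; req (λ-bound) ×1; key1 (λ-bound) ×0; env1 (λ-bound) ×0; acc1 (λ-bound) ×0; ctr1 (λ-bound) ×0
order of uses: req, acc, key, env
typing: the term checks, with type (Bool -> Bool) -> (Bool -> Int) -> Bool -> Int -> Bool -> Bool
ordered: ✗, needs weakening: ctr, val, key1, env1, acc1, ctr1 unused
linear: ✗, needs weakening: ctr, val, key1, env1, acc1, ctr1 unused
affine: ✓, at most one use each (key, env, acc, ctr, val, req, key1, env1, acc1, ctr1)
relevant: ✗, needs weakening: ctr, val, key1, env1, acc1, ctr1 unused
unrestricted: ✓, typability at (Bool -> Bool) -> (Bool -> Int) -> Bool -> Int -> Bool -> Bool is all that's needed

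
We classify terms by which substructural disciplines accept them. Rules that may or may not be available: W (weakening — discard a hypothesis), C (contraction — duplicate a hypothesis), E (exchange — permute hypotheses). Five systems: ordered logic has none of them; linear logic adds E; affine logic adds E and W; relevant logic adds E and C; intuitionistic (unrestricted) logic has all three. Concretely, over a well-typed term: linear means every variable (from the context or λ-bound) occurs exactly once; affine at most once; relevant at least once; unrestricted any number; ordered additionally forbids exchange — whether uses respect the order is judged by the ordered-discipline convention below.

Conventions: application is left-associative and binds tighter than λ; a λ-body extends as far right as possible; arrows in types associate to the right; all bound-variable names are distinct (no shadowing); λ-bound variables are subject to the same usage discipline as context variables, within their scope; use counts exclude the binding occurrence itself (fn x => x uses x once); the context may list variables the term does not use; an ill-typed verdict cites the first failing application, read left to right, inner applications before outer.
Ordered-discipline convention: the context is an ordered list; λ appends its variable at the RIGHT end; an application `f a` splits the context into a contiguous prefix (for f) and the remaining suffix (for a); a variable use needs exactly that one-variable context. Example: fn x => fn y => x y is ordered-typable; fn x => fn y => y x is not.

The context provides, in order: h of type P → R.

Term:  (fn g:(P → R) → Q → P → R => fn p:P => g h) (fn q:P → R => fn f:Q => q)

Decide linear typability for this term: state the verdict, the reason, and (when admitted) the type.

no — unused: p, f — weakening required
usage: h: 1, g (bound): 1, p (bound): 0, q (bound): 1, f (bound): 0
use order (left to right): g, h, q
typing: well-typed — term : P → Q → P → R
per-discipline verdicts: ordered ✗ · linear ✗ · affine ✓ · relevant ✗ · unrestricted ✓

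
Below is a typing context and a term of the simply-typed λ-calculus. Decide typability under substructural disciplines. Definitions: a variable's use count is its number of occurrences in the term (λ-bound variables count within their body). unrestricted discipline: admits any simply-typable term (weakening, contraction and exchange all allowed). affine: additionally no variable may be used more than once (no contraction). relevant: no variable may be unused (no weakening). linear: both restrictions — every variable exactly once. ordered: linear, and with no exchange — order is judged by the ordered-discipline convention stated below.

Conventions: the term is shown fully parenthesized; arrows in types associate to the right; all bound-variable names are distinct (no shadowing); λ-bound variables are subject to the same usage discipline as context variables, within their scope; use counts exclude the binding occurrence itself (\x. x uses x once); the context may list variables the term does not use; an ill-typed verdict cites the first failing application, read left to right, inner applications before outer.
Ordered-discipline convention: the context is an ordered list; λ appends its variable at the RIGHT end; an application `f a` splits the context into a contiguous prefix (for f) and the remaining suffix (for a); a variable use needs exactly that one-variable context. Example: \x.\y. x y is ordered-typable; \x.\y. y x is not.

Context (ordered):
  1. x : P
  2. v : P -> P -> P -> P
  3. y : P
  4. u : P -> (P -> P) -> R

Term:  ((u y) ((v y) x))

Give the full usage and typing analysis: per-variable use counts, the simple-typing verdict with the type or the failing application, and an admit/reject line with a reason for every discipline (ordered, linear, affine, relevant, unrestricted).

use counts: x: 1; v: 1; y: 2; u: 1
uses in reading order: u, y, v, y, x
typing: well-typed at R
ordered: ✗, needs contraction — y ×2
linear: ✗, needs contraction — y ×2
affine: ✗, needs contraction — y ×2
relevant: ✓, none of x, v, y, u goes unused
unrestricted: ✓, simply typable at R; W, C, E all held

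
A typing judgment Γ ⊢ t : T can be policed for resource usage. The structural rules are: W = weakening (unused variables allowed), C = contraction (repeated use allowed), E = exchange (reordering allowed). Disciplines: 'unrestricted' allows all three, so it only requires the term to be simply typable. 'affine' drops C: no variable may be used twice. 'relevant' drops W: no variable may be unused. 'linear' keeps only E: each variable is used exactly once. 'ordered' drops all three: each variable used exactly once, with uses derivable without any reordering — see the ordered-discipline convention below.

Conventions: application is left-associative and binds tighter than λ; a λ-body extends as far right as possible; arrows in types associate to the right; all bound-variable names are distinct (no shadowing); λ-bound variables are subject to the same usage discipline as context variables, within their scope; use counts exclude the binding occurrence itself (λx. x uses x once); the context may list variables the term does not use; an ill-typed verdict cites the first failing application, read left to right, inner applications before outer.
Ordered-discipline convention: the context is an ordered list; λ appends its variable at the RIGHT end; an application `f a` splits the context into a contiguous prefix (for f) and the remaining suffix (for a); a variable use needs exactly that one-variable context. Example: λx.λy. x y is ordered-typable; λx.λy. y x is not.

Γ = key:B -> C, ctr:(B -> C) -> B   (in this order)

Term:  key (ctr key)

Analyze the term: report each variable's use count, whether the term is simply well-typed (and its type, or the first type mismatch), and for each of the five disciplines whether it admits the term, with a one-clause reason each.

counts: key=2; ctr=1
order of uses: key, ctr, key
typing: well-typed — term : C
ordered ✗ (uses contraction: key ×2)
linear ✗ (uses contraction: key ×2)
affine ✗ (uses contraction: key ×2)
relevant ✓ (at least one use each (key, ctr))
unrestricted ✓ (type-checks (C) and nothing is barred)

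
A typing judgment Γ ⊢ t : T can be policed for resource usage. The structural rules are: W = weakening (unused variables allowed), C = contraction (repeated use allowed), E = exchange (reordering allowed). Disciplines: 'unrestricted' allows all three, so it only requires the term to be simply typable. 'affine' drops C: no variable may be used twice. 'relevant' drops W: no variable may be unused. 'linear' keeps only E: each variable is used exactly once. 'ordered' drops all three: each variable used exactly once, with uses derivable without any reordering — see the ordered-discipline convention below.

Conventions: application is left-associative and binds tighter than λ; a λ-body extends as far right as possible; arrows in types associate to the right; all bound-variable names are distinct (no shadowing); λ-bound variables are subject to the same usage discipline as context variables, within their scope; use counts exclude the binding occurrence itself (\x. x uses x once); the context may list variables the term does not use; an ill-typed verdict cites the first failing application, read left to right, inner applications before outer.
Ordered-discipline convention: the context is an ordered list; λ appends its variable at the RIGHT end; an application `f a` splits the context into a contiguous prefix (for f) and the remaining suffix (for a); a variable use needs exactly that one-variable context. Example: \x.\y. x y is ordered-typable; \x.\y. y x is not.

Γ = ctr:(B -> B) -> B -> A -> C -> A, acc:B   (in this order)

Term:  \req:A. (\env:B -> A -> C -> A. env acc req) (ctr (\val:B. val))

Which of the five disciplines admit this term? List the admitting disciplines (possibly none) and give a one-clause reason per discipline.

admitted in: linear, affine, relevant, unrestricted
counts: ctr: 1, acc: 1, req (bound): 1, env (bound): 1, val (bound): 1
uses in reading order: env, acc, req, ctr, val
typing: ✓ — A -> C -> A
ordered ✗ (no ordered split (uses run env, acc, req, ctr, val))
linear ✓ (ctr, acc, req, env, val: one use apiece)
affine ✓ (at most one use each (ctr, acc, req, env, val))
relevant ✓ (ctr, acc, req, env, val: all used, weakening unneeded)
unrestricted ✓ (well-typed at A -> C -> A; no restrictions here)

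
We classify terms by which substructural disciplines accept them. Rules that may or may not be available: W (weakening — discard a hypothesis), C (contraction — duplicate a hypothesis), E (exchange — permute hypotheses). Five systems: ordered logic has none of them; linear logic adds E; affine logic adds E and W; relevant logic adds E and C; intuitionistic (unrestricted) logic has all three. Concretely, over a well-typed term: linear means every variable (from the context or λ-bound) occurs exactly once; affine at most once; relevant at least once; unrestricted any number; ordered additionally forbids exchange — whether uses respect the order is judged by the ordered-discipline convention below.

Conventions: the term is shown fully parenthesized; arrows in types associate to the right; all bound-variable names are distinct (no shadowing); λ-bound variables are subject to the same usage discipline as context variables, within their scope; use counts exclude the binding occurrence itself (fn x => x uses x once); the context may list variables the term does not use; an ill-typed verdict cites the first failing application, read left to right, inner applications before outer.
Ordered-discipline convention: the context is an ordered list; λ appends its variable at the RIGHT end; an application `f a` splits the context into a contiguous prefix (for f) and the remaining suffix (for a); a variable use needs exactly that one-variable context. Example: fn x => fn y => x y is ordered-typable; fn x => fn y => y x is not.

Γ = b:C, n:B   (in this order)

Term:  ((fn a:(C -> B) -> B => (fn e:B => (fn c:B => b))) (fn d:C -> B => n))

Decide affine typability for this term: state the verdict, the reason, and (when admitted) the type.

yes — b, n, a, e, c, d: no repeats, contraction unneeded; term : B -> B -> C
variable uses: b: 1×; n: 1×; a (λ-bound): 0×; e (λ-bound): 0×; c (λ-bound): 0×; d (λ-bound): 0×
left-to-right use order: b, n
typing: well-typed at B -> B -> C
all disciplines: ordered ✗ · linear ✗ · affine ✓ · relevant ✗ · unrestricted ✓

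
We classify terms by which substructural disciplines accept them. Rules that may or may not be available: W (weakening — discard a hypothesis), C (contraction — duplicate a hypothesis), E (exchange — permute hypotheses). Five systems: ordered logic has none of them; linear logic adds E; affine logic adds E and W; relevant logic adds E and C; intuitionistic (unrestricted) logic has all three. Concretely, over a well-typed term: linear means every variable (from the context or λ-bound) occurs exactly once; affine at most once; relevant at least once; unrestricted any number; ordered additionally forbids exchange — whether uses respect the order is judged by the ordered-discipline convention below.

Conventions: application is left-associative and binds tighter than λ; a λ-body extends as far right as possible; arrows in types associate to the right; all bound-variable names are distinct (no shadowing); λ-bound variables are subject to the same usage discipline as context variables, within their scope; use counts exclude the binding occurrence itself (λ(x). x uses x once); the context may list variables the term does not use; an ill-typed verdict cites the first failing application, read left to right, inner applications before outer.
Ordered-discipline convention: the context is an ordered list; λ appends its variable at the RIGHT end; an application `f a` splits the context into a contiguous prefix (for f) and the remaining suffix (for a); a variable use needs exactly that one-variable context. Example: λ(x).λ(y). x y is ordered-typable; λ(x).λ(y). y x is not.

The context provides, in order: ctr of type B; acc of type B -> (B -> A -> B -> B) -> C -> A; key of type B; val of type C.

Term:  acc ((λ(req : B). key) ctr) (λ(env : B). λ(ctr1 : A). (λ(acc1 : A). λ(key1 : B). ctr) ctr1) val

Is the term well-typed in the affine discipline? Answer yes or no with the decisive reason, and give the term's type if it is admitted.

no — ctr ×2 used more than once (contraction)
counts: ctr ×2; acc ×1; key ×1; val ×1; req (λ-bound) ×0; env (λ-bound) ×0; ctr1 (λ-bound) ×1; acc1 (λ-bound) ×0; key1 (λ-bound) ×0
order of uses: acc, key, ctr, ctr, ctr1, val
typing: well-typed at A
across the five disciplines: ordered ✗; linear ✗; affine ✗; relevant ✗; unrestricted ✓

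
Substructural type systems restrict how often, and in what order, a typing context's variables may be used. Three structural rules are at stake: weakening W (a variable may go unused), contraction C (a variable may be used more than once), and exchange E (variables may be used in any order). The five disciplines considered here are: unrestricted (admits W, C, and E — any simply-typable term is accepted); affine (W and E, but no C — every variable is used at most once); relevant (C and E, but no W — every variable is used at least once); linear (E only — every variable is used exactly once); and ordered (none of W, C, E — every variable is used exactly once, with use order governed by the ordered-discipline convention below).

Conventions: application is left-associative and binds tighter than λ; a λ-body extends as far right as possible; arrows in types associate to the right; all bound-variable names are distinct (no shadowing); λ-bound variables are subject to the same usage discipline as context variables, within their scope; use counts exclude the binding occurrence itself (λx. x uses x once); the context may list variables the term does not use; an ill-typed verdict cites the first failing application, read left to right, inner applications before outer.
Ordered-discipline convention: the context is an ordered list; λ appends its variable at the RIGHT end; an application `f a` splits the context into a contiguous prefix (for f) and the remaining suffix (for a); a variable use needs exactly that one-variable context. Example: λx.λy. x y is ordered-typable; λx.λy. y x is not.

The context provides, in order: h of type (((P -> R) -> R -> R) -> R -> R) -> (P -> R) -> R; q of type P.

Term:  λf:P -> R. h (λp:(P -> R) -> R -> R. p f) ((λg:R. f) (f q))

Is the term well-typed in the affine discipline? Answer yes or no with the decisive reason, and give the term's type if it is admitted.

no — repeated use of f ×3
use counts: h: 1, q: 1, f [bound]: 3, p [bound]: 1, g [bound]: 0
order of uses: h, p, f, f, f, q
typing: well-typed at (P -> R) -> R
all disciplines: ordered ✗ · linear ✗ · affine ✗ · relevant ✗ · unrestricted ✓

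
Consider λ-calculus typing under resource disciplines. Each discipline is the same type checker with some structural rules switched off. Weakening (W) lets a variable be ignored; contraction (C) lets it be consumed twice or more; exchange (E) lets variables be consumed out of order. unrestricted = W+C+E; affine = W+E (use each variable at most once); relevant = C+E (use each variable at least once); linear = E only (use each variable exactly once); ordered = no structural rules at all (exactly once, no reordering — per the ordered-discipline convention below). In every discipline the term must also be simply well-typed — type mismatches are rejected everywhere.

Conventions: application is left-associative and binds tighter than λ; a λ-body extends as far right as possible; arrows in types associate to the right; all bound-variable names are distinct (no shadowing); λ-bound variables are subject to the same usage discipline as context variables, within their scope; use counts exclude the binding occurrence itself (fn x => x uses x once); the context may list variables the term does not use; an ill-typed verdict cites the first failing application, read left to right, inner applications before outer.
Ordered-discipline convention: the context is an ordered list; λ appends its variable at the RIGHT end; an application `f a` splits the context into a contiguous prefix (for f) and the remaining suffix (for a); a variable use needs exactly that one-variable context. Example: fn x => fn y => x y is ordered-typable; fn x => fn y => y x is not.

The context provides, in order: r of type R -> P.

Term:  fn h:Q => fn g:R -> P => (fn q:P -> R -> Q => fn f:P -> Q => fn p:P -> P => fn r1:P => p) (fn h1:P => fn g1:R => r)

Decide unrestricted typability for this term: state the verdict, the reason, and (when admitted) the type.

no — the type mismatch rejects it
use counts: r ×1; h [bound] ×0; g [bound] ×0; q [bound] ×0; f [bound] ×0; p [bound] ×1; r1 [bound] ×0; h1 [bound] ×0; g1 [bound] ×0
left-to-right use order: p, r
typing: ill-typed: an application expects P -> R -> Q but receives P -> R -> R -> P
across the five disciplines: ordered ✗, linear ✗, affine ✗, relevant ✗, unrestricted ✗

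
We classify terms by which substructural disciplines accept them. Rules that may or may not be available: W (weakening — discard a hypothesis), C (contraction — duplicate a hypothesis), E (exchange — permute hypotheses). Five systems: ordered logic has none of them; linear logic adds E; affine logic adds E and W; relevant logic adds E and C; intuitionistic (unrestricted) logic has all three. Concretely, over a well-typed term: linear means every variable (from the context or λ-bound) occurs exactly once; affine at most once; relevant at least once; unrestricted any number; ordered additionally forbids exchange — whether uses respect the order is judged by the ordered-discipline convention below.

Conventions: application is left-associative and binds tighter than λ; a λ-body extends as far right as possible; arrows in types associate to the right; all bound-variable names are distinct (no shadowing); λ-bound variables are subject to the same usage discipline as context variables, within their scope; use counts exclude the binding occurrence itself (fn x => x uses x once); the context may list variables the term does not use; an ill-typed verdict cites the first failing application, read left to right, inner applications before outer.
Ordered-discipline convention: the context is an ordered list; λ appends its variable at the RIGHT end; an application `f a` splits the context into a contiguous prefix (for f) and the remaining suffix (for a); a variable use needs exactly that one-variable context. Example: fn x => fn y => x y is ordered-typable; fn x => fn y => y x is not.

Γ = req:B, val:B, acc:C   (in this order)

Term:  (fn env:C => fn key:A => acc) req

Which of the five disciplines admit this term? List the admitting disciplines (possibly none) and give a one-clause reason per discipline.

accepted by: none
use counts: req ×1, val ×0, acc ×1, env [bound] ×0, key [bound] ×0
use order (left to right): acc, req
typing: ill-typed: a function awaiting C gets B
ordered ✗ (not simply typable)
linear ✗ (fails simple typing)
affine ✗ (a type mismatch blocks all five)
relevant ✗ (the type mismatch rejects it)
unrestricted ✗ (not simply typable)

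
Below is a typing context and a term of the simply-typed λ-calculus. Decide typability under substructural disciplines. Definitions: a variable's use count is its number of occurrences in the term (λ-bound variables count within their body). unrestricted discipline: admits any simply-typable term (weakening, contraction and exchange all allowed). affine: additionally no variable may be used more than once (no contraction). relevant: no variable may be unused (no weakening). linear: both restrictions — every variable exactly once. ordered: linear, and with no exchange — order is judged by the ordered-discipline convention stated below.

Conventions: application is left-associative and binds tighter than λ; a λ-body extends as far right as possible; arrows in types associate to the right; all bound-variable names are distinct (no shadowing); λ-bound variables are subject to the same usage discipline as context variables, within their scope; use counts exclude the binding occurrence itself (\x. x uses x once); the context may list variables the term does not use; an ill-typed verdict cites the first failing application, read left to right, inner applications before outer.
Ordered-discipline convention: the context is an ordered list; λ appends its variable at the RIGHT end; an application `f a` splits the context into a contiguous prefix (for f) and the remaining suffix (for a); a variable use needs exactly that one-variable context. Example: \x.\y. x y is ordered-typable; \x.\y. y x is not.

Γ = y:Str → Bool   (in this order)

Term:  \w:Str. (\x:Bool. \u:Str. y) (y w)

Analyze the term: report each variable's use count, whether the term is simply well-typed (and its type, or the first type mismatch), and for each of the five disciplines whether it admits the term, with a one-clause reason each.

usage: y: 2, w (bound): 1, x (bound): 0, u (bound): 0
uses in reading order: y, y, w
typing: the term checks, with type Str → Str → Str → Bool
ordered: ✗ — y ×2 used more than once (contraction); unused: x, u — weakening required
linear: ✗ — y ×2 used more than once (contraction); unused: x, u — weakening required
affine: ✗ — y ×2 used more than once (contraction)
relevant: ✗ — unused: x, u — weakening required
unrestricted: ✓ — simply typable at Str → Str → Str → Bool; W, C, E all held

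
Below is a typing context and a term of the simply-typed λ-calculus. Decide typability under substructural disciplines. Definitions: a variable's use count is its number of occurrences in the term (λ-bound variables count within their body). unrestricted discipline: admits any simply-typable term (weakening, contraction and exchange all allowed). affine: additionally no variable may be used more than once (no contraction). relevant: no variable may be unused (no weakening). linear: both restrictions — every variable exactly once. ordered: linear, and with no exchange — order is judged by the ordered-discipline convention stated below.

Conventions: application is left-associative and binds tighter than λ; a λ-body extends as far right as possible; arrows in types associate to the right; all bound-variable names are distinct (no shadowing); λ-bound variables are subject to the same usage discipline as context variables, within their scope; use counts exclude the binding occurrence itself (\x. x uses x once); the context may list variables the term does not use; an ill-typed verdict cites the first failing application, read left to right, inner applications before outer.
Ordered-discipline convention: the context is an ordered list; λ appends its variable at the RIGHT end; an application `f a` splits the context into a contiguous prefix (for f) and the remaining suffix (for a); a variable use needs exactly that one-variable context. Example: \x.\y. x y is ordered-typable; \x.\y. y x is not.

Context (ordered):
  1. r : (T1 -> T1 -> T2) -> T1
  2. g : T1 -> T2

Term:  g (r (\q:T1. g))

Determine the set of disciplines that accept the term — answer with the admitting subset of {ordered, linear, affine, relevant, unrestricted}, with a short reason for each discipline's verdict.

admitted in: unrestricted
variable uses: r=1; g=2; q (λ-bound)=0
uses in reading order: g, r, g
typing: well-typed at T2
ordered ✗ (repeated use of g ×2; q never used (weakening))
linear ✗ (repeated use of g ×2; q never used (weakening))
affine ✗ (repeated use of g ×2)
relevant ✗ (q never used (weakening))
unrestricted ✓ (type-checks (T2) and nothing is barred)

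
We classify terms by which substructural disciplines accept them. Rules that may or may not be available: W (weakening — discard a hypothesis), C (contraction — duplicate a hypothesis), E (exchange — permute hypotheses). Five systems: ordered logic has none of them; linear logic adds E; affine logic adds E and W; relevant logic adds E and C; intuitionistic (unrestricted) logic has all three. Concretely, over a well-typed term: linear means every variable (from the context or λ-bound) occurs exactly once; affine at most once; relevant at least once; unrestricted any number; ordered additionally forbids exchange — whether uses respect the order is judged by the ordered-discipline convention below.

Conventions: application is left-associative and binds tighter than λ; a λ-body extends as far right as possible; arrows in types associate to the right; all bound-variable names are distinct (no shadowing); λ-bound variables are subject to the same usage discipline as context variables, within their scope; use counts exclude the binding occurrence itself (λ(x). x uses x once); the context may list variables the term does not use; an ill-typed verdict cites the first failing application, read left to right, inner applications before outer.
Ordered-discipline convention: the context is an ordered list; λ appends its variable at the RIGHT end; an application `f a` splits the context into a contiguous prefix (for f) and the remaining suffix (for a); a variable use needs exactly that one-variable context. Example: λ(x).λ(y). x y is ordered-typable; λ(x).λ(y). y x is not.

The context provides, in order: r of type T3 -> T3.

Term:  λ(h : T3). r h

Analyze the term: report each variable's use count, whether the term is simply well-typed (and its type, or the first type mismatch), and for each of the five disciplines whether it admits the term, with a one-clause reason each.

use counts: r: 1×; h (λ-bound): 1×
order of uses: r, h
typing: well-typed — term : T3 -> T3
ordered: ✓, one use each (r, h); ordered split holds
linear: ✓, exactly-once usage across r, h
affine: ✓, none of r, h used more than once
relevant: ✓, every one of r, h appears
unrestricted: ✓, well-typed at T3 -> T3; no restrictions here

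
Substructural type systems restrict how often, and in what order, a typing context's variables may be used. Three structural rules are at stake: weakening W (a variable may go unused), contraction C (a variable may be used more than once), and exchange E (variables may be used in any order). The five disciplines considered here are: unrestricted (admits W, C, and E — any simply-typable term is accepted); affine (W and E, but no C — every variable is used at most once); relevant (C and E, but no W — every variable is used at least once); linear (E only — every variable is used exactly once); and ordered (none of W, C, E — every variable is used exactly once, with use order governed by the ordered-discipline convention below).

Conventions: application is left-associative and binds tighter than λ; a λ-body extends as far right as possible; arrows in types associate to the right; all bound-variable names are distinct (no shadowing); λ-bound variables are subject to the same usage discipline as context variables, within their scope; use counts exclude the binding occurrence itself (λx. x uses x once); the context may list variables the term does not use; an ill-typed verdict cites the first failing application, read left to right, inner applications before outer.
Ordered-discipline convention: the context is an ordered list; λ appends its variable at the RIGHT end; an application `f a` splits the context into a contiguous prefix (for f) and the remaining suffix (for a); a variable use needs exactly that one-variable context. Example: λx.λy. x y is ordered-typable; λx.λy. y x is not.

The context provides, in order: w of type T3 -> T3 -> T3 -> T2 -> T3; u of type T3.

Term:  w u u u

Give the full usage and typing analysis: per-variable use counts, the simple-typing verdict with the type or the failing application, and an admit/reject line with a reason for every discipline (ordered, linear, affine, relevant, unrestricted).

use counts: w ×1; u ×3
left-to-right use order: w, u, u, u
typing: well-typed — term : T2 -> T3
ordered: ✗, needs contraction — u ×3
linear: ✗, needs contraction — u ×3
affine: ✗, needs contraction — u ×3
relevant: ✓, at least one use each (w, u)
unrestricted: ✓, well-typed at T2 -> T3; no restrictions here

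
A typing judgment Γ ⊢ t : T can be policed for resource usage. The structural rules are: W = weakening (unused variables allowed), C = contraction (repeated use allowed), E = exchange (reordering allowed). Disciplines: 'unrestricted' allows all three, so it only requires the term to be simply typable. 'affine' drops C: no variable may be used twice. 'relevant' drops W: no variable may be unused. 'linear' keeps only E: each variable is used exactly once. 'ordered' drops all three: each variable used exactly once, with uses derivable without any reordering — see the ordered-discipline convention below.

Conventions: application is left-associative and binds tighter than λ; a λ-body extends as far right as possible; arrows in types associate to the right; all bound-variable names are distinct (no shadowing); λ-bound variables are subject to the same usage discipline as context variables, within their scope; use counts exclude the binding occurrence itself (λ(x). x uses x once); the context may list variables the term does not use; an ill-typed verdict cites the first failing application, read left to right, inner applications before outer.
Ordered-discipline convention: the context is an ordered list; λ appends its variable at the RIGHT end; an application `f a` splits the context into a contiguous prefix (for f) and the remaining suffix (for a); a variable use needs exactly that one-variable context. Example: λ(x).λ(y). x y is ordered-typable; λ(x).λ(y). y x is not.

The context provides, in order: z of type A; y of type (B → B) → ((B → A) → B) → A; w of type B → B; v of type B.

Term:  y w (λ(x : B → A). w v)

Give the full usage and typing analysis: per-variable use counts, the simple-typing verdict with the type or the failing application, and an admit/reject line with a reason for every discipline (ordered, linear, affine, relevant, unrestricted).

counts: z: 0; y: 1; w: 2; v: 1; x (bound): 0
left-to-right use order: y, w, w, v
typing: ✓ — A
ordered: ✗, needs contraction — w ×2; needs weakening: z, x unused
linear: ✗, needs contraction — w ×2; needs weakening: z, x unused
affine: ✗, needs contraction — w ×2
relevant: ✗, needs weakening: z, x unused
unrestricted: ✓, simply typable at A; W, C, E all held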